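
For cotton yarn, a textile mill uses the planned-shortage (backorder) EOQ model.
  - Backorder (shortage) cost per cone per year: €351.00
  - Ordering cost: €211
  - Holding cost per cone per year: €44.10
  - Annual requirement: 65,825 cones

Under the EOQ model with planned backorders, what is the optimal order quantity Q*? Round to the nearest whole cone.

Q* = √(2DS/H) · √((H + b)/b)
   = √(2 × 65,825 × 211 / 44.1) · √((44.1 + 351) / 351)
   = 793.656 × 1.0610 ≈ 842.04

842 cones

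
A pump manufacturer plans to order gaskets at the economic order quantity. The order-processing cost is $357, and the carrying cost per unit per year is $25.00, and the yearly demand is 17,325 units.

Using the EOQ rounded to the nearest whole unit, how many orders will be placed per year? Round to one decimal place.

24.6 orders per year

Q* = √(2·D·S / H) = √(2·17,325·357 / 25) = √494,802.0 ≈ 703.42 → Q = 703
Orders per year = D/Q = 17,325 / 703 = 24.644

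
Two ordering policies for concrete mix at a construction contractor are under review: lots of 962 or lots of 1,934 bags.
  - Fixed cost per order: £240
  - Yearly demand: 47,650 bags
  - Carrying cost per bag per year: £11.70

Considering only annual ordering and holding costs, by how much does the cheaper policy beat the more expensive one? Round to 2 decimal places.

For each Q, cost = (D/Q)·S + (Q/2)·H.
TC(962) = (47,650/962)×240 + (962/2)×11.7 = £17,515.43
TC(1,934) = (47,650/1,934)×240 + (1,934/2)×11.7 = £17,227.03
|ΔTC| = |£17,515.43 − £17,227.03| = £288.40

£288.40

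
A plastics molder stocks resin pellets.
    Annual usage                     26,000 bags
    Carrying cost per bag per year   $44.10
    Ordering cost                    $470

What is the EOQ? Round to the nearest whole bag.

2DS/H = 2·26,000·470/44.1 = 554,195.01
EOQ = √554,195.01 ≈ 744.44

744 bags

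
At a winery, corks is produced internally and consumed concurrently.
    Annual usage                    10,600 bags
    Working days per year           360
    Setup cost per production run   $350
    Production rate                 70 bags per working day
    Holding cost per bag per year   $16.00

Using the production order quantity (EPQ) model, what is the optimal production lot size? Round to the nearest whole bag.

Daily demand d = 10,600/360 = 29.444; p = 70; 1 − d/p = 0.57937
EPQ = √(2DS / (H(1 − d/p)))
    = √(2 × 10,600 × 350 / (16 × 0.57937)) ≈ 894.68

895 bags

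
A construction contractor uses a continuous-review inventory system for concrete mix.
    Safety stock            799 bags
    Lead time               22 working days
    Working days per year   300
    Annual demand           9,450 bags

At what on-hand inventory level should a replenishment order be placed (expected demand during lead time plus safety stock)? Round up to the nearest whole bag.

Daily demand d = 9,450 / 300 = 31.500 bags/day
Demand during lead time = 31.500 × 22 = 693.00
Reorder point = 693.00 + 799 = 1,492.00 → round up

1,492 bags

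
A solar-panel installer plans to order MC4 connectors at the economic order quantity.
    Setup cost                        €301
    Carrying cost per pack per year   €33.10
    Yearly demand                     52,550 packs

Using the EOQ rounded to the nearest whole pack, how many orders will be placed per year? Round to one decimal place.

Optimal lot size Q* = (2 × 52,550 × €301 / €33.1)^½ ≈ 977.62 → Q = 978
Orders per year = D/Q = 52,550 / 978 = 53.732

53.7 orders per year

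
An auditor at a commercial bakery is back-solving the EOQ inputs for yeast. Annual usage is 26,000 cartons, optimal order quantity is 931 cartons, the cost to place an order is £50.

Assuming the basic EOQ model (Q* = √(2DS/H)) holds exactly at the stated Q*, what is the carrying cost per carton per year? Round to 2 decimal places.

Since Q* = (2DS/H)^½, squaring gives Q*²·H = 2DS.
H = 2DS / Q² = 2 × 26,000 × 50 / 931² = 2.9997

£3.00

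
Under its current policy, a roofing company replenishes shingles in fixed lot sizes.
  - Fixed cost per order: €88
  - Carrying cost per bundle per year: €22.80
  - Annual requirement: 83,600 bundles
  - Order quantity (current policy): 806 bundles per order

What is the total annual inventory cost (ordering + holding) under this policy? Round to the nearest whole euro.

Orders/yr = 83,600/806 = 103.722; ordering cost = 103.722 × €88 = €9,127.54
Average inventory = 806/2 = 403; holding cost = 403 × €22.8 = €9,188.40
Total = €9,127.54 + €9,188.40 = €18,315.94

€18,316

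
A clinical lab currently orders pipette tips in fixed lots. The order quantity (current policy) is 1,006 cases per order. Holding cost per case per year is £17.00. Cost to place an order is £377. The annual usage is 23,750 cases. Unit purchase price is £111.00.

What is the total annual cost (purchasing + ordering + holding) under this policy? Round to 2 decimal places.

£2,653,701.35

Ordering: D/Q × S = 23,750/1,006 × £377 = £8,900.35
Holding:  Q/2 × H = 1,006/2 × £17 = £8,551.00
Purchase cost = D·C = 23,750 × 111 = £2,636,250.00
Total = £8,900.35 + £8,551.00 + £2,636,250.00 = £2,653,701.35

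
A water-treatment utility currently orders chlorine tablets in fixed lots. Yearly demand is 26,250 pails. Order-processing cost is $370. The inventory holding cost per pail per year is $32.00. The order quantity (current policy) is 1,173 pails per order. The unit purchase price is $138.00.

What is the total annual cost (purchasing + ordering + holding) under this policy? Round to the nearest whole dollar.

$3,649,548

Ordering: D/Q × S = 26,250/1,173 × $370 = $8,280.05
Holding:  Q/2 × H = 1,173/2 × $32 = $18,768.00
Purchase cost = D·C = 26,250 × 138 = $3,622,500.00
Total = $8,280.05 + $18,768.00 + $3,622,500.00 = $3,649,548.05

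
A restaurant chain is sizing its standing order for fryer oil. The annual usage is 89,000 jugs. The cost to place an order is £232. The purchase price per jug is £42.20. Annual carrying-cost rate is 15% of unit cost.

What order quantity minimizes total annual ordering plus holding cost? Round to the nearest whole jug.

Carrying cost H = £42.2 × 15% = £6.3300/jug/yr
Optimal lot size Q* = (2 × 89,000 × £232 / £6.33)^½ ≈ 2,554.18

2,554 jugs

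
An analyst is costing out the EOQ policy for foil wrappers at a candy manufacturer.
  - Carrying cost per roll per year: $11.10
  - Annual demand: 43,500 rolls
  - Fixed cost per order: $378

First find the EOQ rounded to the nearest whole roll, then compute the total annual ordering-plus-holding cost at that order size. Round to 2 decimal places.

EOQ = √(2DS/H) = √(2 × 43,500 × 378 / 11.1)
    = √(2,962,702.70) ≈ 1,721.25 → Q = 1,721 rolls
Annual ordering cost = (D/Q)·S = (43,500/1,721) × 378 = $9,554.33
Annual holding cost  = (Q/2)·H = (1,721/2) × 11.1 = $9,551.55
Total = $9,554.33 + $9,551.55 = $19,105.88

$19,105.88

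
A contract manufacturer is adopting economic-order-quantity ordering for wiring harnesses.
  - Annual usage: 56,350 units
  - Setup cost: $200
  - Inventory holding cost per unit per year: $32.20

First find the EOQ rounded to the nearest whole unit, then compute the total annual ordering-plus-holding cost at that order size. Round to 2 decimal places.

Optimal lot size Q* = (2 × 56,350 × $200 / $32.2)^½ ≈ 836.66 → Q = 837 units
Annual ordering cost = (D/Q)·S = (56,350/837) × 200 = $13,464.76
Annual holding cost  = (Q/2)·H = (837/2) × 32.2 = $13,475.70
Total = $13,464.76 + $13,475.70 = $26,940.46

$26,940.46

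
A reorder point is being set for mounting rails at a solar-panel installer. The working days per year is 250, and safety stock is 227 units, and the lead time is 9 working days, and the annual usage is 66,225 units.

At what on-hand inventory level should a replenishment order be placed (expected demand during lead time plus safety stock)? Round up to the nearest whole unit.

2,612 units

Daily demand d = 66,225 / 250 = 264.900 units/day
Demand during lead time = 264.900 × 9 = 2,384.10
Reorder point = 2,384.10 + 227 = 2,611.10 → round up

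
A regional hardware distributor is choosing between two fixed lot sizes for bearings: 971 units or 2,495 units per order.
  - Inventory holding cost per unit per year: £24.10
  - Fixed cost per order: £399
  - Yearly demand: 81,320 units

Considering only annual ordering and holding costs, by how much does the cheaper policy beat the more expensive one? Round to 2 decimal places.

For each Q, cost = (D/Q)·S + (Q/2)·H.
TC(971) = (81,320/971)×399 + (971/2)×24.1 = £45,116.29
TC(2,495) = (81,320/2,495)×399 + (2,495/2)×24.1 = £43,069.43
Cheaper: Q = 2,495.  Difference = £2,046.85

£2,046.85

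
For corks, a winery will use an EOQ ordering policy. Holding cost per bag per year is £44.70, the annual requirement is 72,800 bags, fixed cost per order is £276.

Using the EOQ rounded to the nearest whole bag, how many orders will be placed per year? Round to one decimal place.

Q* = √(2·D·S / H) = √(2·72,800·276 / 44.7) = √899,006.7 ≈ 948.16 → Q = 948
N = D/Q = 72,800/948 ≈ 76.793 orders/yr

76.8 orders per year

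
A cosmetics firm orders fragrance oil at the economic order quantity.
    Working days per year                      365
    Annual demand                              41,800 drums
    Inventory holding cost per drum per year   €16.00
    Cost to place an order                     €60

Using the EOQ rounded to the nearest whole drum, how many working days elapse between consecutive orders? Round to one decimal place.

4.9 days

2DS/H = 2·41,800·60/16 = 313,500.00
EOQ = √313,500.00 ≈ 559.91 → Q = 560 drums
Days between orders = 365 / (D/Q) = 365 / 74.643 ≈ 4.890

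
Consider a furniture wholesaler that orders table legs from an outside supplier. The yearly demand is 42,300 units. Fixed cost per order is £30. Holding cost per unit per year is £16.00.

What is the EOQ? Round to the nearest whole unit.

398 units

EOQ = √(2DS/H) = √(2 × 42,300 × 30 / 16)
    = √(158,625.00) ≈ 398.28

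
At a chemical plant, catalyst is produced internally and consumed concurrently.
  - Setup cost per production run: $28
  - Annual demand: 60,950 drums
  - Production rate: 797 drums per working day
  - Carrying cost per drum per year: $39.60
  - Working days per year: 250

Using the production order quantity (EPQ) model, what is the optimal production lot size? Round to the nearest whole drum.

352 drums

Daily demand d = 60,950/250 = 243.800; p = 797; 1 − d/p = 0.69410
EPQ = √(2DS / (H(1 − d/p)))
    = √(2 × 60,950 × 28 / (39.6 × 0.69410)) ≈ 352.39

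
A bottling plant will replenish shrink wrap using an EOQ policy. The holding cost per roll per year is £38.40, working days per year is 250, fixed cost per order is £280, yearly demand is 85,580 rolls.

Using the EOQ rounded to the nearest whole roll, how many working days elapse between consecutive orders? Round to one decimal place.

Q* = √(2·D·S / H) = √(2·85,580·280 / 38.4) = √1,248,041.7 ≈ 1,117.16 → Q = 1,117 rolls
Days between orders = 250 / (D/Q) = 250 / 76.616 ≈ 3.263

3.3 days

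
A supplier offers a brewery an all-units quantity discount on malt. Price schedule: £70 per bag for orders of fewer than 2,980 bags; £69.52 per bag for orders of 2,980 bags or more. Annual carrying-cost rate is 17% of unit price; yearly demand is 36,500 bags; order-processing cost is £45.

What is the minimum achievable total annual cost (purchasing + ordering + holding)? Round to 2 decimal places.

H₁ = 17%×£70 = £11.9000;  H₂ = 17%×£69.52 = £11.8184
EOQ₁ = √(2×36,500×45/11.9000) = 525.41  (< 2,980, feasible at tier 1)
EOQ₂ = √(2×36,500×45/11.8184) = 527.22  (< 2,980 → use Q = 2,980 at tier-2 price)
TC(tier 1 (EOQ₁), Q≈525.4) = £2,561,252.32
TC(tier 2, Q≈2,980.0) = £2,555,640.59
Minimum at tier 2: £2,555,640.59

£2,555,640.59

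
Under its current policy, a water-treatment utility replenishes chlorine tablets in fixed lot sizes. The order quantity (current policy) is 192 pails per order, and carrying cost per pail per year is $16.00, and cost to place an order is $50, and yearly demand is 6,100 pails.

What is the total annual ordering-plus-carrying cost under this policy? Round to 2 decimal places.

$3,124.54

Orders/yr = 6,100/192 = 31.771; ordering cost = 31.771 × $50 = $1,588.54
Average inventory = 192/2 = 96; holding cost = 96 × $16 = $1,536.00
Total = $1,588.54 + $1,536.00 = $3,124.54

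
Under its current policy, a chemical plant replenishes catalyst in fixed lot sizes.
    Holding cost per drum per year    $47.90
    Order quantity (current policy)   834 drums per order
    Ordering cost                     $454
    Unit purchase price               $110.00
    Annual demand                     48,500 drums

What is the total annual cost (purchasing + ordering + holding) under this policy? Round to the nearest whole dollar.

$5,381,376

Orders/yr = 48,500/834 = 58.153; ordering cost = 58.153 × $454 = $26,401.68
Average inventory = 834/2 = 417; holding cost = 417 × $47.9 = $19,974.30
Purchase cost = D·C = 48,500 × 110 = $5,335,000.00
Total = $26,401.68 + $19,974.30 + $5,335,000.00 = $5,381,375.98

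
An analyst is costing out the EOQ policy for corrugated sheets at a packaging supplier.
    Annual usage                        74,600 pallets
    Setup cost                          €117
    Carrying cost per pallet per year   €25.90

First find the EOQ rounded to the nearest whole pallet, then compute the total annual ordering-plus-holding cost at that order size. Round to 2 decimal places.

EOQ = √(2DS/H) = √(2 × 74,600 × 117 / 25.9)
    = √(673,992.28) ≈ 820.97 → Q = 821 pallets
Orders/yr = 74,600/821 = 90.865; ordering cost = 90.865 × €117 = €10,631.18
Average inventory = 821/2 = 410.5; holding cost = 410.5 × €25.9 = €10,631.95
Total = €10,631.18 + €10,631.95 = €21,263.13

€21,263.13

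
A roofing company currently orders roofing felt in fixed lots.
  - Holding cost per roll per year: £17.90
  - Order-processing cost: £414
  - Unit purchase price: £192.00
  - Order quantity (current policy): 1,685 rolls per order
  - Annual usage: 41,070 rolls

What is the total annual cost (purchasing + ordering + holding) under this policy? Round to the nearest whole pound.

Annual ordering cost = (D/Q)·S = (41,070/1,685) × 414 = £10,090.79
Annual holding cost  = (Q/2)·H = (1,685/2) × 17.9 = £15,080.75
Purchase cost = D·C = 41,070 × 192 = £7,885,440.00
Total = £10,090.79 + £15,080.75 + £7,885,440.00 = £7,910,611.54

£7,910,612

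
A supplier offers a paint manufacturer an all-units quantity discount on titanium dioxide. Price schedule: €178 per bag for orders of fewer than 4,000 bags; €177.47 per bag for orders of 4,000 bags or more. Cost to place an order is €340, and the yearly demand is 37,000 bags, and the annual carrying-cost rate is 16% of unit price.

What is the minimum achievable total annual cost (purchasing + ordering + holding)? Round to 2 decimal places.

€6,612,768.58

H₁ = 16%×€178 = €28.4800;  H₂ = 16%×€177.47 = €28.3952
EOQ₁ = √(2×37,000×340/28.4800) = 939.91  (< 4,000, feasible at tier 1)
EOQ₂ = √(2×37,000×340/28.3952) = 941.31  (< 4,000 → use Q = 4,000 at tier-2 price)
TC(tier 1 (EOQ₁), Q≈939.9) = €6,612,768.58
TC(tier 2, Q≈4,000.0) = €6,626,325.40
Minimum at tier 1 (EOQ₁): €6,612,768.58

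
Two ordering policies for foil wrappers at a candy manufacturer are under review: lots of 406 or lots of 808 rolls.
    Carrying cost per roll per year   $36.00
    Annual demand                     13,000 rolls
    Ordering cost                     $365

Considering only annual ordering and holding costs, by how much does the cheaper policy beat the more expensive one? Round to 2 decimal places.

$1,421.33

For each Q, cost = (D/Q)·S + (Q/2)·H.
TC(406) = (13,000/406)×365 + (406/2)×36 = $18,995.19
TC(808) = (13,000/808)×365 + (808/2)×36 = $20,416.52
Cheaper: Q = 406.  Difference = $1,421.33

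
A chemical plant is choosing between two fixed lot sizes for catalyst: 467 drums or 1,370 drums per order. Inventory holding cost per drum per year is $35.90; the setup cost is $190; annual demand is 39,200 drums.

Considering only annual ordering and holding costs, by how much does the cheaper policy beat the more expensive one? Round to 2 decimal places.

TC(Q) = (D/Q)S + (Q/2)H
TC(467) = (39,200/467)×190 + (467/2)×35.9 = $24,331.26
TC(1,370) = (39,200/1,370)×190 + (1,370/2)×35.9 = $30,028.00
|ΔTC| = |$24,331.26 − $30,028.00| = $5,696.74

$5,696.74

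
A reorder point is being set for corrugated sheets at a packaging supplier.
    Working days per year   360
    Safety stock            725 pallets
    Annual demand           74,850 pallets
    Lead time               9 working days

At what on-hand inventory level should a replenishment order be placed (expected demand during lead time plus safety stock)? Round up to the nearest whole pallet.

Daily demand d = 74,850 / 360 = 207.917 pallets/day
Demand during lead time = 207.917 × 9 = 1,871.25
Reorder point = 1,871.25 + 725 = 2,596.25 → round up

2,597 pallets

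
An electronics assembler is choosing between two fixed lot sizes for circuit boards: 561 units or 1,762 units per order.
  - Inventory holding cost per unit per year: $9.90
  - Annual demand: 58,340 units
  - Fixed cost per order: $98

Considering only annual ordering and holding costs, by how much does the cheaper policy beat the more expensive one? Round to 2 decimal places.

$1,001.56

Annual cost at Q: ordering D·S/Q plus holding Q·H/2.
TC(561) = (58,340/561)×98 + (561/2)×9.9 = $12,968.25
TC(1,762) = (58,340/1,762)×98 + (1,762/2)×9.9 = $11,966.69
Lots of 1,762 are cheaper by $1,001.56.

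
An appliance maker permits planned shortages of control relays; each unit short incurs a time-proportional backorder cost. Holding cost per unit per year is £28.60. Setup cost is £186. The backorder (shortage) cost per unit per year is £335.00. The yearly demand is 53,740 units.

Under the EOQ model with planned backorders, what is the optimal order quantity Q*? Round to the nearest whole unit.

Basic EOQ = √(2·53,740·186/28.6) = 836.060
Backorder adjustment √((H+b)/b) = √((28.6+335)/335) = 1.0418
Q* = 836.060 × 1.0418 ≈ 871.02

871 units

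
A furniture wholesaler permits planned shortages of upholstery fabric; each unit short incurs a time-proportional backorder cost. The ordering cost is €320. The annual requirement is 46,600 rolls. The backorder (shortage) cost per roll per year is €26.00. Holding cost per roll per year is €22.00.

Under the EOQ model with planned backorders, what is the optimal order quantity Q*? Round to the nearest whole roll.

Q* = √(2DS/H) · √((H + b)/b)
   = √(2 × 46,600 × 320 / 22) · √((22 + 26) / 26)
   = 1,164.318 × 1.3587 ≈ 1,582.00

1,582 rolls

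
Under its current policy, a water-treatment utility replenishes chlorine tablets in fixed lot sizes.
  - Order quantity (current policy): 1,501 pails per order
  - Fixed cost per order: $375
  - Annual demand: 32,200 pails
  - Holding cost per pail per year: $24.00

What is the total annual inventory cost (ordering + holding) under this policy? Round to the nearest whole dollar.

$26,057

Orders/yr = 32,200/1,501 = 21.452; ordering cost = 21.452 × $375 = $8,044.64
Average inventory = 1,501/2 = 750.5; holding cost = 750.5 × $24 = $18,012.00
Total = $8,044.64 + $18,012.00 = $26,056.64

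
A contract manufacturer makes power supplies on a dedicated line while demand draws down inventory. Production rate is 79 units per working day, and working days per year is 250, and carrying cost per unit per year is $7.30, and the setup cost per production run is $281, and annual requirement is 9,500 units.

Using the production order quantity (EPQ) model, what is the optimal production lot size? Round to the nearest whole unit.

1,187 units

d = 9,500/250 = 38.0000 units/day;  effective holding cost H(1 − d/p) = 7.3·(1 − 38.0000/79) = 3.78861
Q* = √(2DS / H_eff) = √(2·9,500·281 / 3.78861) ≈ 1,187.11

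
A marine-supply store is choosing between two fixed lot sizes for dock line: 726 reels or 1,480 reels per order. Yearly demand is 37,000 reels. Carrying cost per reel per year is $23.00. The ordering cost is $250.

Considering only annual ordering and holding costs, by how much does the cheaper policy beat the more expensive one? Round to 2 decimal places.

$2,179.95

TC(Q) = (D/Q)S + (Q/2)H
TC(726) = (37,000/726)×250 + (726/2)×23 = $21,090.05
TC(1,480) = (37,000/1,480)×250 + (1,480/2)×23 = $23,270.00
Lots of 726 are cheaper by $2,179.95.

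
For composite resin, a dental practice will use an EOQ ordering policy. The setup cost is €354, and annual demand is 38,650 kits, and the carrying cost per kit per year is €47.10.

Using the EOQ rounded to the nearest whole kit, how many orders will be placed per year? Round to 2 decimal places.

Optimal lot size Q* = (2 × 38,650 × €354 / €47.1)^½ ≈ 762.22 → Q = 762
N = D/Q = 38,650/762 ≈ 50.722 orders/yr

50.72 orders per year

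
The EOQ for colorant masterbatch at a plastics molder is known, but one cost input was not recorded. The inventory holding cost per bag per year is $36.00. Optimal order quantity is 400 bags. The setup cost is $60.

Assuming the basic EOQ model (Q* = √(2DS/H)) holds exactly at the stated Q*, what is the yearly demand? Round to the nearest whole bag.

Since Q* = (2DS/H)^½, squaring gives Q*²·H = 2DS.
D = Q²H / (2S) = 400² × 36 / (2 × 60) = 48,000.00

48,000 bags per year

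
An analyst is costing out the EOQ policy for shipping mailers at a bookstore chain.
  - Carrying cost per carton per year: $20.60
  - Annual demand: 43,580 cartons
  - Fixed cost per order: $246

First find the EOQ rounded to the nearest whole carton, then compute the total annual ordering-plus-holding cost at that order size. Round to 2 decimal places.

$21,016.47

Optimal lot size Q* = (2 × 43,580 × $246 / $20.6)^½ ≈ 1,020.22 → Q = 1,020 cartons
Orders/yr = 43,580/1,020 = 42.725; ordering cost = 42.725 × $246 = $10,510.47
Average inventory = 1,020/2 = 510; holding cost = 510 × $20.6 = $10,506.00
Total = $10,510.47 + $10,506.00 = $21,016.47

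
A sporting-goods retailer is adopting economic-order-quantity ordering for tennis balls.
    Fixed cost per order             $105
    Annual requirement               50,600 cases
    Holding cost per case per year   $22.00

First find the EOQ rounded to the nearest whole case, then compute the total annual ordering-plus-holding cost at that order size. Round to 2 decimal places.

$15,289.60

Optimal lot size Q* = (2 × 50,600 × $105 / $22)^½ ≈ 694.98 → Q = 695 cases
Orders/yr = 50,600/695 = 72.806; ordering cost = 72.806 × $105 = $7,644.60
Average inventory = 695/2 = 347.5; holding cost = 347.5 × $22 = $7,645.00
Total = $7,644.60 + $7,645.00 = $15,289.60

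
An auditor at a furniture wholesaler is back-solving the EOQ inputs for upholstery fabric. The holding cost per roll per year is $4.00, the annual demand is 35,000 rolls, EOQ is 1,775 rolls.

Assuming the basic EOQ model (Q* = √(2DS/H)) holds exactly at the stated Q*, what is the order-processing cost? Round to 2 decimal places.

Since Q* = (2DS/H)^½, squaring gives Q*²·H = 2DS.
S = Q²H / (2D) = 1,775² × 4 / (2 × 35,000) = 180.0357

$180.04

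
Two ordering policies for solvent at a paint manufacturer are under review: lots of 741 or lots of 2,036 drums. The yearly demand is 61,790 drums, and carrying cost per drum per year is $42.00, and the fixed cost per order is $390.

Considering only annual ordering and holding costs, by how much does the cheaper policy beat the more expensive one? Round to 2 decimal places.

TC(Q) = (D/Q)S + (Q/2)H
TC(741) = (61,790/741)×390 + (741/2)×42 = $48,082.05
TC(2,036) = (61,790/2,036)×390 + (2,036/2)×42 = $54,592.00
Cheaper: Q = 741.  Difference = $6,509.95

$6,509.95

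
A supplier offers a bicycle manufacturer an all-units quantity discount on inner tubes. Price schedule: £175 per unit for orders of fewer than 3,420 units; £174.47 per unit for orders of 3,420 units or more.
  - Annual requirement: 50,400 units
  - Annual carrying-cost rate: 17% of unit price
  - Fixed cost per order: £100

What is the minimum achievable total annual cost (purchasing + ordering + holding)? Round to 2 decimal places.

£8,837,317.04

H₁ = 17%×£175 = £29.7500;  H₂ = 17%×£174.47 = £29.6599
EOQ₁ = √(2×50,400×100/29.7500) = 582.09  (< 3,420, feasible at tier 1)
EOQ₂ = √(2×50,400×100/29.6599) = 582.97  (< 3,420 → use Q = 3,420 at tier-2 price)
TC(tier 1 (EOQ₁), Q≈582.1) = £8,837,317.04
TC(tier 2, Q≈3,420.0) = £8,845,480.11
Minimum at tier 1 (EOQ₁): £8,837,317.04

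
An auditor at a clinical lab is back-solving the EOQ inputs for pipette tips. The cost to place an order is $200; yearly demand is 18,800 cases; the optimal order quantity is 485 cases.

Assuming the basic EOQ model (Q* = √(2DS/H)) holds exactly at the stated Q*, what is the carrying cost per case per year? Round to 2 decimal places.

Since Q* = (2DS/H)^½, squaring gives Q*²·H = 2DS.
H = 2DS / Q² = 2 × 18,800 × 200 / 485² = 31.9694

$31.97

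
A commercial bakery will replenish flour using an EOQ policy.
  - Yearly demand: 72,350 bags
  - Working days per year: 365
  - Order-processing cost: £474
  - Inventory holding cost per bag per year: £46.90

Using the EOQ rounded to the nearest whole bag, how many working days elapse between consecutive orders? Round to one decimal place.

2DS/H = 2·72,350·474/46.9 = 1,462,426.44
EOQ = √1,462,426.44 ≈ 1,209.31 → Q = 1,209 bags
Cycle time = (working days × Q)/D = (365 × 1,209) / 72,350 = 6.099 days

6.1 days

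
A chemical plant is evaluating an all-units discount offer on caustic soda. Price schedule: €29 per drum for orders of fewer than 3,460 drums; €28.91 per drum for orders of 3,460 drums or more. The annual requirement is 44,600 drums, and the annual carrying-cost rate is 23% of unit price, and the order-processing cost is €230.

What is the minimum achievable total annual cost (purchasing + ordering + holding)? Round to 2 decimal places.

H₁ = 23%×€29 = €6.6700;  H₂ = 23%×€28.91 = €6.6493
EOQ₁ = √(2×44,600×230/6.6700) = 1,753.81  (< 3,460, feasible at tier 1)
EOQ₂ = √(2×44,600×230/6.6493) = 1,756.54  (< 3,460 → use Q = 3,460 at tier-2 price)
TC(tier 1 (EOQ₁), Q≈1,753.8) = €1,305,097.94
TC(tier 2, Q≈3,460.0) = €1,303,854.03
Minimum at tier 2: €1,303,854.03

€1,303,854.03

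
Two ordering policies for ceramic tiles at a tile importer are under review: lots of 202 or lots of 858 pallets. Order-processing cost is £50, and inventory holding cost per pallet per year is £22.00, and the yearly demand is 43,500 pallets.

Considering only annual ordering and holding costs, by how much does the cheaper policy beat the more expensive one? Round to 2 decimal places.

TC(Q) = (D/Q)S + (Q/2)H
TC(202) = (43,500/202)×50 + (202/2)×22 = £12,989.33
TC(858) = (43,500/858)×50 + (858/2)×22 = £11,972.97
|ΔTC| = |£12,989.33 − £11,972.97| = £1,016.36

£1,016.36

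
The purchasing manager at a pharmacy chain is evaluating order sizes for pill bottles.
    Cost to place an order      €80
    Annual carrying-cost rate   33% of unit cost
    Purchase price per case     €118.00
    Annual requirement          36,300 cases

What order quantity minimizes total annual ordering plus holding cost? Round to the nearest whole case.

Carrying cost H = €118 × 33% = €38.9400/case/yr
Optimal lot size Q* = (2 × 36,300 × €80 / €38.94)^½ ≈ 386.20

386 cases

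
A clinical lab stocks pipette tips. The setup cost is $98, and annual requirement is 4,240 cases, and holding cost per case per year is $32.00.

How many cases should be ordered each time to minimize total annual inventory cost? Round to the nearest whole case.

Q* = √(2·D·S / H) = √(2·4,240·98 / 32) = √25,970.0 ≈ 161.15

161 cases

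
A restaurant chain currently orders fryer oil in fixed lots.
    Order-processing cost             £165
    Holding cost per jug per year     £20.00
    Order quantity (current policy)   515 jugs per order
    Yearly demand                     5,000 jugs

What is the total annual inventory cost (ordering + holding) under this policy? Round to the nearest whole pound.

£6,752

Ordering: D/Q × S = 5,000/515 × £165 = £1,601.94
Holding:  Q/2 × H = 515/2 × £20 = £5,150.00
Total = £1,601.94 + £5,150.00 = £6,751.94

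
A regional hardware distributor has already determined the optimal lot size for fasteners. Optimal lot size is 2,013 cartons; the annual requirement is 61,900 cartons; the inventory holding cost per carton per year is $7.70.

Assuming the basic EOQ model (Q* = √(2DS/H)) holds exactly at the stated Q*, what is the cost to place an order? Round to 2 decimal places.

$252.03

From Q* = √(2DS/H) ⇒ Q*² = 2DS/H.
S = Q²H / (2D) = 2,013² × 7.7 / (2 × 61,900) = 252.0331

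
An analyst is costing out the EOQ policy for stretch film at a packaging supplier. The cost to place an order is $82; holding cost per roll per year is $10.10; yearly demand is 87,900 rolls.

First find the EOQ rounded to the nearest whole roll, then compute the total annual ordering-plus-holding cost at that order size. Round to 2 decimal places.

2DS/H = 2·87,900·82/10.1 = 1,427,287.13
EOQ = √1,427,287.13 ≈ 1,194.69 → Q = 1,195 rolls
Ordering: D/Q × S = 87,900/1,195 × $82 = $6,031.63
Holding:  Q/2 × H = 1,195/2 × $10.1 = $6,034.75
Total = $6,031.63 + $6,034.75 = $12,066.38

$12,066.38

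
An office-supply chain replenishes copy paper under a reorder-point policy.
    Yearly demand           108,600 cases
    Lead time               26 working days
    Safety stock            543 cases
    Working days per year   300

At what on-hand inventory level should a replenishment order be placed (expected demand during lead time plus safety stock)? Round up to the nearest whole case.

9,955 cases

Daily demand d = 108,600 / 300 = 362.000 cases/day
Demand during lead time = 362.000 × 26 = 9,412.00
Reorder point = 9,412.00 + 543 = 9,955.00 → round up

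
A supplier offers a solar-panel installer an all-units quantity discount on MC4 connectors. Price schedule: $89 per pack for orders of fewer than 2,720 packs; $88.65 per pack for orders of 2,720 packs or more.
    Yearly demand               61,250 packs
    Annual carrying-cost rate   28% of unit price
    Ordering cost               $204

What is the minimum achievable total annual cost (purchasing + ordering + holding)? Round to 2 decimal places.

$5,468,164.17

H₁ = 28%×$89 = $24.9200;  H₂ = 28%×$88.65 = $24.8220
EOQ₁ = √(2×61,250×204/24.9200) = 1,001.40  (< 2,720, feasible at tier 1)
EOQ₂ = √(2×61,250×204/24.8220) = 1,003.38  (< 2,720 → use Q = 2,720 at tier-2 price)
TC(tier 1 (EOQ₁), Q≈1,001.4) = $5,476,204.98
TC(tier 2, Q≈2,720.0) = $5,468,164.17
Minimum at tier 2: $5,468,164.17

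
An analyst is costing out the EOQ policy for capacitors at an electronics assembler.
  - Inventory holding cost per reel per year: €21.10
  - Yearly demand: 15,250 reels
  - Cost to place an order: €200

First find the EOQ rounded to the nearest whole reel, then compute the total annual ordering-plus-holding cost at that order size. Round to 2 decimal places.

Q* = √(2·D·S / H) = √(2·15,250·200 / 21.1) = √289,099.5 ≈ 537.68 → Q = 538 reels
Annual ordering cost = (D/Q)·S = (15,250/538) × 200 = €5,669.14
Annual holding cost  = (Q/2)·H = (538/2) × 21.1 = €5,675.90
Total = €5,669.14 + €5,675.90 = €11,345.04

€11,345.04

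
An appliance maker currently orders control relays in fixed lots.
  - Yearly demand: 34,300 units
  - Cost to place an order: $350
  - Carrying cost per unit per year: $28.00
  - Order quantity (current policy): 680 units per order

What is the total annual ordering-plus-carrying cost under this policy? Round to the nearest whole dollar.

$27,174

Ordering: D/Q × S = 34,300/680 × $350 = $17,654.41
Holding:  Q/2 × H = 680/2 × $28 = $9,520.00
Total = $17,654.41 + $9,520.00 = $27,174.41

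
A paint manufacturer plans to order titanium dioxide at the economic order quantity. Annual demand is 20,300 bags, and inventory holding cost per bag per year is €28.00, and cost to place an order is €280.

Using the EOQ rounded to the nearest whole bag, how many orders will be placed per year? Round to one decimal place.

EOQ = √(2DS/H) = √(2 × 20,300 × 280 / 28)
    = √(406,000.00) ≈ 637.18 → Q = 637
N = D/Q = 20,300/637 ≈ 31.868 orders/yr

31.9 orders per year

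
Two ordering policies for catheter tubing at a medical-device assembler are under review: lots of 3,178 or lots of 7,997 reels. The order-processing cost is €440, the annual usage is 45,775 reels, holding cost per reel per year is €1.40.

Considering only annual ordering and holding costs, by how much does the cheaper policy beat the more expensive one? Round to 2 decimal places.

€445.76

TC(Q) = (D/Q)S + (Q/2)H
TC(3,178) = (45,775/3,178)×440 + (3,178/2)×1.4 = €8,562.23
TC(7,997) = (45,775/7,997)×440 + (7,997/2)×1.4 = €8,116.47
Cheaper: Q = 7,997.  Difference = €445.76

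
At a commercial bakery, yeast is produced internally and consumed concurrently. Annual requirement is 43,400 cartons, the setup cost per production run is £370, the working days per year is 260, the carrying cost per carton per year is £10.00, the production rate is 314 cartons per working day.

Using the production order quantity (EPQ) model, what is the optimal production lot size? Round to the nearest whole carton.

2,619 cartons

Daily demand d = 43,400/260 = 166.923; p = 314; 1 − d/p = 0.46840
EPQ = √(2DS / (H(1 − d/p)))
    = √(2 × 43,400 × 370 / (10 × 0.46840)) ≈ 2,618.50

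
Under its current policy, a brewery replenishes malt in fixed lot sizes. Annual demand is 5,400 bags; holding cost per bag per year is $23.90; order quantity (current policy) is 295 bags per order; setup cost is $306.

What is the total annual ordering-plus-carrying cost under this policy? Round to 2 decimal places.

Orders/yr = 5,400/295 = 18.305; ordering cost = 18.305 × $306 = $5,601.36
Average inventory = 295/2 = 147.5; holding cost = 147.5 × $23.9 = $3,525.25
Total = $5,601.36 + $3,525.25 = $9,126.61

$9,126.61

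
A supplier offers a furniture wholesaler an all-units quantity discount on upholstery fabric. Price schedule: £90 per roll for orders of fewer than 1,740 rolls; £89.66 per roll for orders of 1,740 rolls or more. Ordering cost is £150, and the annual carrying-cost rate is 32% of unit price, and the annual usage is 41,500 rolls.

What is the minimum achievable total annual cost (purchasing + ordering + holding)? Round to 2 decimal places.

H₁ = 32%×£90 = £28.8000;  H₂ = 32%×£89.66 = £28.6912
EOQ₁ = √(2×41,500×150/28.8000) = 657.49  (< 1,740, feasible at tier 1)
EOQ₂ = √(2×41,500×150/28.6912) = 658.73  (< 1,740 → use Q = 1,740 at tier-2 price)
TC(tier 1 (EOQ₁), Q≈657.5) = £3,753,935.68
TC(tier 2, Q≈1,740.0) = £3,749,428.93
Minimum at tier 2: £3,749,428.93

£3,749,428.93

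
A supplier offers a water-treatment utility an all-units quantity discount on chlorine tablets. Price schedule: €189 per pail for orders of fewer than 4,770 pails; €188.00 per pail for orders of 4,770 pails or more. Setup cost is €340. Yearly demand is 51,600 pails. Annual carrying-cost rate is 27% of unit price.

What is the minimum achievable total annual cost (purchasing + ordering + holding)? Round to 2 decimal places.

€9,794,714.78

H₁ = 27%×€189 = €51.0300;  H₂ = 27%×€188.00 = €50.7600
EOQ₁ = √(2×51,600×340/51.0300) = 829.21  (< 4,770, feasible at tier 1)
EOQ₂ = √(2×51,600×340/50.7600) = 831.42  (< 4,770 → use Q = 4,770 at tier-2 price)
TC(tier 1 (EOQ₁), Q≈829.2) = €9,794,714.78
TC(tier 2, Q≈4,770.0) = €9,825,540.59
Minimum at tier 1 (EOQ₁): €9,794,714.78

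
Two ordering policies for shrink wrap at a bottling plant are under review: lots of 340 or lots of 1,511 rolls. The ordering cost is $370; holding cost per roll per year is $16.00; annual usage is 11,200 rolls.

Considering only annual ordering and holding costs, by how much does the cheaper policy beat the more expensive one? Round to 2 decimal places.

$77.68

Annual cost at Q: ordering D·S/Q plus holding Q·H/2.
TC(340) = (11,200/340)×370 + (340/2)×16 = $14,908.24
TC(1,511) = (11,200/1,511)×370 + (1,511/2)×16 = $14,830.55
Cheaper: Q = 1,511.  Difference = $77.68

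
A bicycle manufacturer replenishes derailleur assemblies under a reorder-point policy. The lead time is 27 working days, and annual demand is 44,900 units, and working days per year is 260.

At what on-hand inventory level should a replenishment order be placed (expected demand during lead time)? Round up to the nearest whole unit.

Daily demand d = 44,900 / 260 = 172.692 units/day
Demand during lead time = 172.692 × 27 = 4,662.69
Reorder point = 4,662.69 → round up

4,663 units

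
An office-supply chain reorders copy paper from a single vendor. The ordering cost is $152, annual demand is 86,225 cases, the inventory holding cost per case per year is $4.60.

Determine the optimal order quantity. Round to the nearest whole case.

2,387 cases

EOQ = √(2DS/H) = √(2 × 86,225 × 152 / 4.6)
    = √(5,698,347.83) ≈ 2,387.12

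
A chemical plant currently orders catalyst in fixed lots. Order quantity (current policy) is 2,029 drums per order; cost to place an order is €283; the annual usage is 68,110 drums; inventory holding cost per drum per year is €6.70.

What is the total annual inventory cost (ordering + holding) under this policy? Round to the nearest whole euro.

Orders/yr = 68,110/2,029 = 33.568; ordering cost = 33.568 × €283 = €9,499.82
Average inventory = 2,029/2 = 1014.5; holding cost = 1014.5 × €6.7 = €6,797.15
Total = €9,499.82 + €6,797.15 = €16,296.97

€16,297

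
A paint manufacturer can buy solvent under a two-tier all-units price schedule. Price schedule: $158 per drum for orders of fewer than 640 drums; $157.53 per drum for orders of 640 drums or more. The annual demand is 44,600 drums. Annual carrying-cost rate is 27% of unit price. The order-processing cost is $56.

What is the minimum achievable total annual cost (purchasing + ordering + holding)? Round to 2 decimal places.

H₁ = 27%×$158 = $42.6600;  H₂ = 27%×$157.53 = $42.5331
EOQ₁ = √(2×44,600×56/42.6600) = 342.19  (< 640, feasible at tier 1)
EOQ₂ = √(2×44,600×56/42.5331) = 342.70  (< 640 → use Q = 640 at tier-2 price)
TC(tier 1 (EOQ₁), Q≈342.2) = $7,061,397.78
TC(tier 2, Q≈640.0) = $7,043,351.09
Minimum at tier 2: $7,043,351.09

$7,043,351.09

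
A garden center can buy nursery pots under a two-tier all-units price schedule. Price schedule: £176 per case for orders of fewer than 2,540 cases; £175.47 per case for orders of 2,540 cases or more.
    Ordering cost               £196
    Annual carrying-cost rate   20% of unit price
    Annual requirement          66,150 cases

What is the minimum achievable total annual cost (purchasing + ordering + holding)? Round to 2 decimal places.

£11,657,014.37

H₁ = 20%×£176 = £35.2000;  H₂ = 20%×£175.47 = £35.0940
EOQ₁ = √(2×66,150×196/35.2000) = 858.30  (< 2,540, feasible at tier 1)
EOQ₂ = √(2×66,150×196/35.0940) = 859.59  (< 2,540 → use Q = 2,540 at tier-2 price)
TC(tier 1 (EOQ₁), Q≈858.3) = £11,672,611.99
TC(tier 2, Q≈2,540.0) = £11,657,014.37
Minimum at tier 2: £11,657,014.37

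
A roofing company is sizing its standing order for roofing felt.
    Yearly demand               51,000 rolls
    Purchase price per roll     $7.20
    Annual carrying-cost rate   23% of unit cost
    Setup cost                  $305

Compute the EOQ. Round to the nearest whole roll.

Holding cost per roll per year: H = 23% × $7.2 = $1.6560
Q* = √(2·D·S / H) = √(2·51,000·305 / 1.656) = √18,786,231.9 ≈ 4,334.31

4,334 rolls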